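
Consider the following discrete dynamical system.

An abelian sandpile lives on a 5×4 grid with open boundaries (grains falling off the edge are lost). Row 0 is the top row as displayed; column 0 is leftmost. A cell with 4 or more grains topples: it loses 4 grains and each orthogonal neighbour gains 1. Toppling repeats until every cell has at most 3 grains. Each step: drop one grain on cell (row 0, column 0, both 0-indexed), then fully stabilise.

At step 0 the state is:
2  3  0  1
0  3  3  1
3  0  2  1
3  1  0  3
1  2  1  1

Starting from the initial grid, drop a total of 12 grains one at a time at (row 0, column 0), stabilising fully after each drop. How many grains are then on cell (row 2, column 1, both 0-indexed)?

t=0: 2  3  0  1
0  3  3  1
3  0  2  1
3  1  0  3
1  2  1  1
t=1: 3  3  0  1
0  3  3  1
3  0  2  1
3  1  0  3
1  2  1  1
t=2: 1  1  2  1
2  1  0  2
3  1  3  1
3  1  0  3
1  2  1  1
t=3: 2  1  2  1
2  1  0  2
3  1  3  1
3  1  0  3
1  2  1  1
t=4: 3  1  2  1
2  1  0  2
3  1  3  1
3  1  0  3
1  2  1  1
t=5: 0  2  2  1
3  1  0  2
3  1  3  1
3  1  0  3
1  2  1  1
t=6: 1  2  2  1
3  1  0  2
3  1  3  1
3  1  0  3
1  2  1  1
t=7: 2  2  2  1
3  1  0  2
3  1  3  1
3  1  0  3
1  2  1  1
t=8: 3  2  2  1
3  1  0  2
3  1  3  1
3  1  0  3
1  2  1  1
t=9: 1  3  2  1
1  2  0  2
1  2  3  1
0  2  0  3
2  2  1  1
t=10: 2  3  2  1
1  2  0  2
1  2  3  1
0  2  0  3
2  2  1  1
t=11: 3  3  2  1
1  2  0  2
1  2  3  1
0  2  0  3
2  2  1  1
t=12: 1  0  3  1
2  3  0  2
1  2  3  1
0  2  0  3
2  2  1  1

2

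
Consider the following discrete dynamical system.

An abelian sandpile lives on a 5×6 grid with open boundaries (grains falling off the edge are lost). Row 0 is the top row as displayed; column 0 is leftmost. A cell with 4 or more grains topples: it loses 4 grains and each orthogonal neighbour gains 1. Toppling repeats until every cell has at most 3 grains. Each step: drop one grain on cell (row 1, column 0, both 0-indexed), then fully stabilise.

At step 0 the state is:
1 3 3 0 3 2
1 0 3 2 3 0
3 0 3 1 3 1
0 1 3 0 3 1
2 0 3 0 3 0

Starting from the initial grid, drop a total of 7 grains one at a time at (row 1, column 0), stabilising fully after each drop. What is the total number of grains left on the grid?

52

[0] 1 3 3 0 3 2
1 0 3 2 3 0
3 0 3 1 3 1
0 1 3 0 3 1
2 0 3 0 3 0
[1] 1 3 3 0 3 2
2 0 3 2 3 0
3 0 3 1 3 1
0 1 3 0 3 1
2 0 3 0 3 0
[2] 1 3 3 0 3 2
3 0 3 2 3 0
3 0 3 1 3 1
0 1 3 0 3 1
2 0 3 0 3 0
[3] 2 3 3 0 3 2
1 1 3 2 3 0
0 1 3 1 3 1
1 1 3 0 3 1
2 0 3 0 3 0
[4] 2 3 3 0 3 2
2 1 3 2 3 0
0 1 3 1 3 1
1 1 3 0 3 1
2 0 3 0 3 0
[5] 2 3 3 0 3 2
3 1 3 2 3 0
0 1 3 1 3 1
1 1 3 0 3 1
2 0 3 0 3 0
[6] 3 3 3 0 3 2
0 2 3 2 3 0
1 1 3 1 3 1
1 1 3 0 3 1
2 0 3 0 3 0
[7] 3 3 3 0 3 2
1 2 3 2 3 0
1 1 3 1 3 1
1 1 3 0 3 1
2 0 3 0 3 0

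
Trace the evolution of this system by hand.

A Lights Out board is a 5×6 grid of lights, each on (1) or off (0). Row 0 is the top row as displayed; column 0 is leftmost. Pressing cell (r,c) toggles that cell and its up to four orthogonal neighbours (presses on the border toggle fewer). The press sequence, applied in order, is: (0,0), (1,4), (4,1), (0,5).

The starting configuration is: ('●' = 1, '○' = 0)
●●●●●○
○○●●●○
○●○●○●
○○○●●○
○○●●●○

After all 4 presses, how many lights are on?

k=0  ●●●●●○
○○●●●○
○●○●○●
○○○●●○
○○●●●○
k=1  ○○●●●○
●○●●●○
○●○●○●
○○○●●○
○○●●●○
k=2  ○○●●○○
●○●○○●
○●○●●●
○○○●●○
○○●●●○
k=3  ○○●●○○
●○●○○●
○●○●●●
○●○●●○
●●○●●○
k=4  ○○●●●●
●○●○○○
○●○●●●
○●○●●○
●●○●●○

17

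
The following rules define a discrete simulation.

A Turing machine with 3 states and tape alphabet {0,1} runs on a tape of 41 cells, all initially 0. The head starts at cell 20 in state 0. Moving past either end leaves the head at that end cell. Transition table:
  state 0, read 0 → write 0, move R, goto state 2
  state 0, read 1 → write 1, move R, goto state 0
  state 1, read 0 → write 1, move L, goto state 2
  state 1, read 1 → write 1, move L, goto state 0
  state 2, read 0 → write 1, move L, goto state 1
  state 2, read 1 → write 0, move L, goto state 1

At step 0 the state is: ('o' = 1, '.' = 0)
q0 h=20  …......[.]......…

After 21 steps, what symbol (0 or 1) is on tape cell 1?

k=0  q0 h=20  …......[.]......…
k=1  q2 h=21  …......[.]......…
k=2  q1 h=20  …......[.]o.....…
k=3  q2 h=19  …......[.]oo....…
k=4  q1 h=18  …......[.]ooo...…
k=5  q2 h=17  …......[.]oooo..…
k=6  q1 h=16  …......[.]ooooo.…
k=7  q2 h=15  …......[.]oooooo…
k=8  q1 h=14  …......[.]oooooo…
k=9  q2 h=13  …......[.]oooooo…
k=10  q1 h=12  …......[.]oooooo…
k=11  q2 h=11  …......[.]oooooo…
k=12  q1 h=10  …......[.]oooooo…
k=13  q2 h= 9  …......[.]oooooo…
k=14  q1 h= 8  …......[.]oooooo…
k=15  q2 h= 7  …......[.]oooooo…
k=16  q1 h= 6  |......[.]oooooo…
k=17  q2 h= 5  |.....[.]oooooo…
k=18  q1 h= 4  |....[.]oooooo…
k=19  q2 h= 3  |...[.]oooooo…
k=20  q1 h= 2  |..[.]oooooo…
k=21  q2 h= 1  |.[.]oooooo…

0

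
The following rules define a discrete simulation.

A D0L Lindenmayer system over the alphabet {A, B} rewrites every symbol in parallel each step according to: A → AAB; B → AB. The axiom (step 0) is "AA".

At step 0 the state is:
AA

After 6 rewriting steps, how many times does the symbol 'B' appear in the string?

k=0  AA
k=1  AABAAB
k=2  AABAABABAABAABAB
k=3  AABAABABAABAABABAABABAABAABABAABAABABAABAB
k=4  AABAABABAABAABABAABABAABAABABAABAABABAABABAABAABABAABABAABAABABAABAABABAABABAABAABABAABAABABAABABAABAABABAABAB
k=5  AABAABABAABAABABAABABAABAABABAABAABABAABABAABAABABAABABAAB…BAABABAABABAABAABABAABABAABAABABAABAABABAABABAABAABABAABAB  (len 288)
k=6  AABAABABAABAABABAABABAABAABABAABAABABAABABAABAABABAABABAAB…BAABABAABABAABAABABAABABAABAABABAABAABABAABABAABAABABAABAB  (len 754)

288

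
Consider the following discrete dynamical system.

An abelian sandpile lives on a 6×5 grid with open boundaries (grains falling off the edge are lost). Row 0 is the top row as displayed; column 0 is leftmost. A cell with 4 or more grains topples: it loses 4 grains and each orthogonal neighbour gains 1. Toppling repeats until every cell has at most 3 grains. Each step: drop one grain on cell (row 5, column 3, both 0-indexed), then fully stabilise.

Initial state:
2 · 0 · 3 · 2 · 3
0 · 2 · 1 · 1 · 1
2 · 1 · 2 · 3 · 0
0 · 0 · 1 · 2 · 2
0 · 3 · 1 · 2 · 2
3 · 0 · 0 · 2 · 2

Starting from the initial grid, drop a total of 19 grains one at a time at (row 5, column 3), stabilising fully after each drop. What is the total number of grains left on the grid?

k=0  2 · 0 · 3 · 2 · 3
0 · 2 · 1 · 1 · 1
2 · 1 · 2 · 3 · 0
0 · 0 · 1 · 2 · 2
0 · 3 · 1 · 2 · 2
3 · 0 · 0 · 2 · 2
k=1  2 · 0 · 3 · 2 · 3
0 · 2 · 1 · 1 · 1
2 · 1 · 2 · 3 · 0
0 · 0 · 1 · 2 · 2
0 · 3 · 1 · 2 · 2
3 · 0 · 0 · 3 · 2
k=2  2 · 0 · 3 · 2 · 3
0 · 2 · 1 · 1 · 1
2 · 1 · 2 · 3 · 0
0 · 0 · 1 · 2 · 2
0 · 3 · 1 · 3 · 2
3 · 0 · 1 · 0 · 3
k=3  2 · 0 · 3 · 2 · 3
0 · 2 · 1 · 1 · 1
2 · 1 · 2 · 3 · 0
0 · 0 · 1 · 2 · 2
0 · 3 · 1 · 3 · 2
3 · 0 · 1 · 1 · 3
k=4  2 · 0 · 3 · 2 · 3
0 · 2 · 1 · 1 · 1
2 · 1 · 2 · 3 · 0
0 · 0 · 1 · 2 · 2
0 · 3 · 1 · 3 · 2
3 · 0 · 1 · 2 · 3
k=5  2 · 0 · 3 · 2 · 3
0 · 2 · 1 · 1 · 1
2 · 1 · 2 · 3 · 0
0 · 0 · 1 · 2 · 2
0 · 3 · 1 · 3 · 2
3 · 0 · 1 · 3 · 3
k=6  2 · 0 · 3 · 2 · 3
0 · 2 · 1 · 1 · 1
2 · 1 · 2 · 3 · 0
0 · 0 · 1 · 3 · 3
0 · 3 · 2 · 1 · 0
3 · 0 · 2 · 2 · 1
k=7  2 · 0 · 3 · 2 · 3
0 · 2 · 1 · 1 · 1
2 · 1 · 2 · 3 · 0
0 · 0 · 1 · 3 · 3
0 · 3 · 2 · 1 · 0
3 · 0 · 2 · 3 · 1
k=8  2 · 0 · 3 · 2 · 3
0 · 2 · 1 · 1 · 1
2 · 1 · 2 · 3 · 0
0 · 0 · 1 · 3 · 3
0 · 3 · 2 · 2 · 0
3 · 0 · 3 · 0 · 2
k=9  2 · 0 · 3 · 2 · 3
0 · 2 · 1 · 1 · 1
2 · 1 · 2 · 3 · 0
0 · 0 · 1 · 3 · 3
0 · 3 · 2 · 2 · 0
3 · 0 · 3 · 1 · 2
k=10  2 · 0 · 3 · 2 · 3
0 · 2 · 1 · 1 · 1
2 · 1 · 2 · 3 · 0
0 · 0 · 1 · 3 · 3
0 · 3 · 2 · 2 · 0
3 · 0 · 3 · 2 · 2
k=11  2 · 0 · 3 · 2 · 3
0 · 2 · 1 · 1 · 1
2 · 1 · 2 · 3 · 0
0 · 0 · 1 · 3 · 3
0 · 3 · 2 · 2 · 0
3 · 0 · 3 · 3 · 2
k=12  2 · 0 · 3 · 2 · 3
0 · 2 · 1 · 1 · 1
2 · 1 · 2 · 3 · 0
0 · 0 · 1 · 3 · 3
0 · 3 · 3 · 3 · 0
3 · 1 · 0 · 1 · 3
k=13  2 · 0 · 3 · 2 · 3
0 · 2 · 1 · 1 · 1
2 · 1 · 2 · 3 · 0
0 · 0 · 1 · 3 · 3
0 · 3 · 3 · 3 · 0
3 · 1 · 0 · 2 · 3
k=14  2 · 0 · 3 · 2 · 3
0 · 2 · 1 · 1 · 1
2 · 1 · 2 · 3 · 0
0 · 0 · 1 · 3 · 3
0 · 3 · 3 · 3 · 0
3 · 1 · 0 · 3 · 3
k=15  2 · 0 · 3 · 2 · 3
0 · 2 · 1 · 2 · 1
2 · 1 · 3 · 0 · 2
0 · 1 · 3 · 2 · 0
1 · 0 · 1 · 2 · 3
3 · 2 · 2 · 2 · 0
k=16  2 · 0 · 3 · 2 · 3
0 · 2 · 1 · 2 · 1
2 · 1 · 3 · 0 · 2
0 · 1 · 3 · 2 · 0
1 · 0 · 1 · 2 · 3
3 · 2 · 2 · 3 · 0
k=17  2 · 0 · 3 · 2 · 3
0 · 2 · 1 · 2 · 1
2 · 1 · 3 · 0 · 2
0 · 1 · 3 · 2 · 0
1 · 0 · 1 · 3 · 3
3 · 2 · 3 · 0 · 1
k=18  2 · 0 · 3 · 2 · 3
0 · 2 · 1 · 2 · 1
2 · 1 · 3 · 0 · 2
0 · 1 · 3 · 2 · 0
1 · 0 · 1 · 3 · 3
3 · 2 · 3 · 1 · 1
k=19  2 · 0 · 3 · 2 · 3
0 · 2 · 1 · 2 · 1
2 · 1 · 3 · 0 · 2
0 · 1 · 3 · 2 · 0
1 · 0 · 1 · 3 · 3
3 · 2 · 3 · 2 · 1

49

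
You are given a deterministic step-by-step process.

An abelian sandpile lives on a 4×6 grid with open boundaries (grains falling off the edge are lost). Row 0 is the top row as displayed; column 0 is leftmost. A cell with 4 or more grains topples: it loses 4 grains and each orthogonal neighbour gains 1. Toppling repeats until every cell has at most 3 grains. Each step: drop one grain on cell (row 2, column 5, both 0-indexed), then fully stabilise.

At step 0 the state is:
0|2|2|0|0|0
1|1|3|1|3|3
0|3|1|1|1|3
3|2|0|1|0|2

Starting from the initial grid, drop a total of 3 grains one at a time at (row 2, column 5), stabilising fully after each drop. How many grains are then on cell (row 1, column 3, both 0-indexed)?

gen 0: 0|2|2|0|0|0
1|1|3|1|3|3
0|3|1|1|1|3
3|2|0|1|0|2
gen 1: 0|2|2|0|1|1
1|1|3|2|0|1
0|3|1|1|3|1
3|2|0|1|0|3
gen 2: 0|2|2|0|1|1
1|1|3|2|0|1
0|3|1|1|3|2
3|2|0|1|0|3
gen 3: 0|2|2|0|1|1
1|1|3|2|0|1
0|3|1|1|3|3
3|2|0|1|0|3

2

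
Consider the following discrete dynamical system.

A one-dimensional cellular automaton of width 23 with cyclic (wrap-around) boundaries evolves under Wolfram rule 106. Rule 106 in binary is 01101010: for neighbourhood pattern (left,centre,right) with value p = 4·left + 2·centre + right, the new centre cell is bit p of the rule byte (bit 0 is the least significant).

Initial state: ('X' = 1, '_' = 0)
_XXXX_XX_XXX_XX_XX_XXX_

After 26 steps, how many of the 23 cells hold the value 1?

[0] _XXXX_XX_XXX_XX_XX_XXX_
[1] XX__XXXXXX_XXXXXXXXX_X_
[2] XX_XX____XXX_______XX_X
[3] _XXXX___XX_X______XXXXX
[4] XX__X__XXXX______XX___X
[5] _X_X__XX__X_____XXX__XX
[6] X_X__XXX_X_____XX_X_XXX
[7] XX__XX_XX_____XXXX_XX__
[8] XX_XXXXXX____XX__XXXX_X
[9] _XXX____X___XXX_XX__XXX
[10] XX_X___X___XX_XXXX_XX_X
[11] _XX___X___XXXXX__XXXXXX
[12] XXX__X___XX___X_XX____X
[13] __X_X___XXX__X_XXX___XX
[14] _X_X___XX_X_X_XX_X__XXX
[15] X_X___XXXX_X_XXXX__XX_X
[16] XX___XX__XX_XX__X_XXXXX
[17] _X__XXX_XXXXXX_X_XX____
[18] X__XX_XXX____XX_XXX____
[19] __XXXXX_X___XXXXX_X___X
[20] _XX___XX___XX___XX___X_
[21] XXX__XXX__XXX__XXX__X__
[22] X_X_XX_X_XX_X_XX_X_X__X
[23] XX_XXXX_XXXX_XXXX_X__XX
[24] _XXX__XXX__XXX__XX__XX_
[25] XX_X_XX_X_XX_X_XXX_XXX_
[26] XXX_XXXX_XXXX_XX_XXX_XX

18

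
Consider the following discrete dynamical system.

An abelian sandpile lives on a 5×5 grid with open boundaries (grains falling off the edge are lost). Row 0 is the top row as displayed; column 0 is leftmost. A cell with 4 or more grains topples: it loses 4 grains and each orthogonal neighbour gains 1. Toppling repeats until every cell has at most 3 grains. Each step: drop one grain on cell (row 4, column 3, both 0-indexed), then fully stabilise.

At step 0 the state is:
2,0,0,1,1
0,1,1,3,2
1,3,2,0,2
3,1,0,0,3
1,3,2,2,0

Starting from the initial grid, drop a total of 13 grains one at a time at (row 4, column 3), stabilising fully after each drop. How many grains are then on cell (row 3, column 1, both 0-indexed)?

[0] 2,0,0,1,1
0,1,1,3,2
1,3,2,0,2
3,1,0,0,3
1,3,2,2,0
[1] 2,0,0,1,1
0,1,1,3,2
1,3,2,0,2
3,1,0,0,3
1,3,2,3,0
[2] 2,0,0,1,1
0,1,1,3,2
1,3,2,0,2
3,1,0,1,3
1,3,3,0,1
[3] 2,0,0,1,1
0,1,1,3,2
1,3,2,0,2
3,1,0,1,3
1,3,3,1,1
[4] 2,0,0,1,1
0,1,1,3,2
1,3,2,0,2
3,1,0,1,3
1,3,3,2,1
[5] 2,0,0,1,1
0,1,1,3,2
1,3,2,0,2
3,1,0,1,3
1,3,3,3,1
[6] 2,0,0,1,1
0,1,1,3,2
1,3,2,0,2
3,2,1,2,3
2,0,1,1,2
[7] 2,0,0,1,1
0,1,1,3,2
1,3,2,0,2
3,2,1,2,3
2,0,1,2,2
[8] 2,0,0,1,1
0,1,1,3,2
1,3,2,0,2
3,2,1,2,3
2,0,1,3,2
[9] 2,0,0,1,1
0,1,1,3,2
1,3,2,0,2
3,2,1,3,3
2,0,2,0,3
[10] 2,0,0,1,1
0,1,1,3,2
1,3,2,0,2
3,2,1,3,3
2,0,2,1,3
[11] 2,0,0,1,1
0,1,1,3,2
1,3,2,0,2
3,2,1,3,3
2,0,2,2,3
[12] 2,0,0,1,1
0,1,1,3,2
1,3,2,0,2
3,2,1,3,3
2,0,2,3,3
[13] 2,0,0,1,1
0,1,1,3,2
1,3,2,1,3
3,2,2,1,1
2,0,3,2,1

2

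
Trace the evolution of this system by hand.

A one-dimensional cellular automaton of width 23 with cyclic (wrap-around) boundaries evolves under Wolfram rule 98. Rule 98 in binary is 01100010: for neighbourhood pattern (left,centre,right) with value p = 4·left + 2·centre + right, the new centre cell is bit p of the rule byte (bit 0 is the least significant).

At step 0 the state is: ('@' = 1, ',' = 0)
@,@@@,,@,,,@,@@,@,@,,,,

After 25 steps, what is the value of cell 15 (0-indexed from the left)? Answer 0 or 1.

k=0  @,@@@,,@,,,@,@@,@,@,,,,
k=1  ,@,,@,@,,,@,@,@@,@,,,,@
k=2  @,,@,@,,,@,@,@,@@,,,,@,
k=3  ,,@,@,,,@,@,@,@,@,,,@,@
k=4  ,@,@,,,@,@,@,@,@,,,@,@,
k=5  @,@,,,@,@,@,@,@,,,@,@,,
k=6  ,@,,,@,@,@,@,@,,,@,@,,@
k=7  @,,,@,@,@,@,@,,,@,@,,@,
k=8  ,,,@,@,@,@,@,,,@,@,,@,@
k=9  ,,@,@,@,@,@,,,@,@,,@,@,
k=10  ,@,@,@,@,@,,,@,@,,@,@,,
k=11  @,@,@,@,@,,,@,@,,@,@,,,
k=12  ,@,@,@,@,,,@,@,,@,@,,,@
k=13  @,@,@,@,,,@,@,,@,@,,,@,
k=14  ,@,@,@,,,@,@,,@,@,,,@,@
k=15  @,@,@,,,@,@,,@,@,,,@,@,
k=16  ,@,@,,,@,@,,@,@,,,@,@,@
k=17  @,@,,,@,@,,@,@,,,@,@,@,
k=18  ,@,,,@,@,,@,@,,,@,@,@,@
k=19  @,,,@,@,,@,@,,,@,@,@,@,
k=20  ,,,@,@,,@,@,,,@,@,@,@,@
k=21  ,,@,@,,@,@,,,@,@,@,@,@,
k=22  ,@,@,,@,@,,,@,@,@,@,@,,
k=23  @,@,,@,@,,,@,@,@,@,@,,,
k=24  ,@,,@,@,,,@,@,@,@,@,,,@
k=25  @,,@,@,,,@,@,@,@,@,,,@,

1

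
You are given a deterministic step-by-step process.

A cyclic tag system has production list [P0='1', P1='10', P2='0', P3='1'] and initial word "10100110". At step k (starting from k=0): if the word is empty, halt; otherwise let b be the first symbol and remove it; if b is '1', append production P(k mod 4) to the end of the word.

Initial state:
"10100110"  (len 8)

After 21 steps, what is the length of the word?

gen 0: "10100110"  (len 8)
gen 1: "01001101"  (len 8)
gen 2: "1001101"  (len 7)
gen 3: "0011010"  (len 7)
gen 4: "011010"  (len 6)
gen 5: "11010"  (len 5)
gen 6: "101010"  (len 6)
gen 7: "010100"  (len 6)
gen 8: "10100"  (len 5)
gen 9: "01001"  (len 5)
gen 10: "1001"  (len 4)
gen 11: "0010"  (len 4)
gen 12: "010"  (len 3)
gen 13: "10"  (len 2)
gen 14: "010"  (len 3)
gen 15: "10"  (len 2)
gen 16: "01"  (len 2)
gen 17: "1"  (len 1)
gen 18: "10"  (len 2)
gen 19: "00"  (len 2)
gen 20: "0"  (len 1)
gen 21: (halted — word empty)

0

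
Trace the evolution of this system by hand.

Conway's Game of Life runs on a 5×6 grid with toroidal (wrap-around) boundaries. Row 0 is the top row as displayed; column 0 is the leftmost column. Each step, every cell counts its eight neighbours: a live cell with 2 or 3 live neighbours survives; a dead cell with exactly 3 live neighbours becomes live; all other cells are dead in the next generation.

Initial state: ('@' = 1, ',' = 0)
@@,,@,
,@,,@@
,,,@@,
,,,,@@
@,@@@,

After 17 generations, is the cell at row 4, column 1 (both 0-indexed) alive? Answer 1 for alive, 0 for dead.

gen 0: @@,,@,
,@,,@@
,,,@@,
,,,,@@
@,@@@,
gen 1: ,,,,,,
,@@,,,
@,,@,,
,,@,,,
@,@,,,
gen 2: ,,@,,,
,@@,,,
,,,@,,
,,@@,,
,@,,,,
gen 3: ,,@,,,
,@@@,,
,@,@,,
,,@@,,
,@,@,,
gen 4: ,,,,,,
,@,@,,
,@,,@,
,@,@@,
,@,@,,
gen 5: ,,,,,,
,,@,,,
@@,,@,
@@,@@,
,,,@@,
gen 6: ,,,@,,
,@,,,,
@,,,@,
@@,,,,
,,@@@@
gen 7: ,,,@,,
,,,,,,
@,,,,@
@@@,,,
@@@@@@
gen 8: @@,@,@
,,,,,,
@,,,,@
,,,,,,
,,,,@@
gen 9: @,,,,@
,@,,@,
,,,,,,
@,,,@,
,,,,@@
gen 10: @,,,,,
@,,,,@
,,,,,@
,,,,@,
,,,,@,
gen 11: @,,,,,
@,,,,@
@,,,@@
,,,,@@
,,,,,@
gen 12: @,,,,,
,@,,@,
,,,,,,
,,,,,,
@,,,@@
gen 13: @@,,@,
,,,,,,
,,,,,,
,,,,,@
@,,,,@
gen 14: @@,,,,
,,,,,,
,,,,,,
@,,,,@
,@,,@,
gen 15: @@,,,,
,,,,,,
,,,,,,
@,,,,@
,@,,,,
gen 16: @@,,,,
,,,,,,
,,,,,,
@,,,,,
,@,,,@
gen 17: @@,,,,
,,,,,,
,,,,,,
@,,,,,
,@,,,@

1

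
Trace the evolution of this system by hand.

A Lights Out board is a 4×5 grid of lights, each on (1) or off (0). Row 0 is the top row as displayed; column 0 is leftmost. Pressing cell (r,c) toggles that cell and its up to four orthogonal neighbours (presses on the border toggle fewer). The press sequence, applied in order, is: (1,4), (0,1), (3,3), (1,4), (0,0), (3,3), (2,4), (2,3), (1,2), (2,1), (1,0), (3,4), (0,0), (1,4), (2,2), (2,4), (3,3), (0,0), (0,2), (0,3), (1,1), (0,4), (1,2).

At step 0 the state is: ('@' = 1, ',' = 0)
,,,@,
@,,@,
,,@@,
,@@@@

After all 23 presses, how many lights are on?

k=0  ,,,@,
@,,@,
,,@@,
,@@@@
k=1  ,,,@@
@,,,@
,,@@@
,@@@@
k=2  @@@@@
@@,,@
,,@@@
,@@@@
k=3  @@@@@
@@,,@
,,@,@
,@,,,
k=4  @@@@,
@@,@,
,,@,,
,@,,,
k=5  ,,@@,
,@,@,
,,@,,
,@,,,
k=6  ,,@@,
,@,@,
,,@@,
,@@@@
k=7  ,,@@,
,@,@@
,,@,@
,@@@,
k=8  ,,@@,
,@,,@
,,,@,
,@@,,
k=9  ,,,@,
,,@@@
,,@@,
,@@,,
k=10  ,,,@,
,@@@@
@@,@,
,,@,,
k=11  @,,@,
@,@@@
,@,@,
,,@,,
k=12  @,,@,
@,@@@
,@,@@
,,@@@
k=13  ,@,@,
,,@@@
,@,@@
,,@@@
k=14  ,@,@@
,,@,,
,@,@,
,,@@@
k=15  ,@,@@
,,,,,
,,@,,
,,,@@
k=16  ,@,@@
,,,,@
,,@@@
,,,@,
k=17  ,@,@@
,,,,@
,,@,@
,,@,@
k=18  @,,@@
@,,,@
,,@,@
,,@,@
k=19  @@@,@
@,@,@
,,@,@
,,@,@
k=20  @@,@,
@,@@@
,,@,@
,,@,@
k=21  @,,@,
,@,@@
,@@,@
,,@,@
k=22  @,,,@
,@,@,
,@@,@
,,@,@
k=23  @,@,@
,,@,,
,@,,@
,,@,@

8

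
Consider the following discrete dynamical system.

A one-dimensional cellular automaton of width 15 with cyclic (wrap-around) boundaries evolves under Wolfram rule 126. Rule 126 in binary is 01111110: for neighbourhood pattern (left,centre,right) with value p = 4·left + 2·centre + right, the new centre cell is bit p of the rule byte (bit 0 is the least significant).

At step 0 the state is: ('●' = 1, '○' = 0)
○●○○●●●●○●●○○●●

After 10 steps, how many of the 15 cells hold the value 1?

[0] ○●○○●●●●○●●○○●●
[1] ●●●●●○○●●●●●●●●
[2] ○○○○●●●●○○○○○○○
[3] ○○○●●○○●●○○○○○○
[4] ○○●●●●●●●●○○○○○
[5] ○●●○○○○○○●●○○○○
[6] ●●●●○○○○●●●●○○○
[7] ●○○●●○○●●○○●●○●
[8] ●●●●●●●●●●●●●●●
[9] ○○○○○○○○○○○○○○○
[10] ○○○○○○○○○○○○○○○

0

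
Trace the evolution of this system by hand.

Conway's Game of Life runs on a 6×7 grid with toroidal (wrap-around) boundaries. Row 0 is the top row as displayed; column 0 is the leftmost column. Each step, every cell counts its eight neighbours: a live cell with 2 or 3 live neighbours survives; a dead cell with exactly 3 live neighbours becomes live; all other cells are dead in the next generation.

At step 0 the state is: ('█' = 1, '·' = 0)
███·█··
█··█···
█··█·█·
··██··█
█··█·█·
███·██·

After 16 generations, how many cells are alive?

13

gen 0: ███·█··
█··█···
█··█·█·
··██··█
█··█·█·
███·██·
gen 1: ····██·
█··█···
██·█···
████·█·
█····█·
·····█·
gen 2: ····███
████··█
···█···
···█···
█·█··█·
·····█·
gen 3: ·████··
████··█
██·██··
··███··
····█·█
·······
gen 4: ····█··
·····██
·····██
███····
····██·
··█·██·
gen 5: ···██·█
····█·█
·█···█·
██··█··
··█·███
·······
gen 6: ···██··
█··██·█
·█··███
█████··
██·████
······█
gen 7: █··██·█
█·█···█
·······
·······
·······
··█···█
gen 8: ··██···
██·█·██
·······
·······
·······
█··█·██
gen 9: ···█···
██·██·█
█·····█
·······
······█
··███·█
gen 10: ·█····█
·██████
·█···██
█·····█
···█·█·
··████·
gen 11: ·█····█
·█·██··
·█·█···
█···█··
··██·█·
··██·██
gen 12: ·█····█
·█·██··
██·█···
·█··█··
·██··█·
██·█·██
gen 13: ·█·█··█
·█·██··
██·█···
···██··
···█·█·
····██·
gen 14: █··█···
·█·██··
██·····
···█···
···█·█·
··██·██
gen 15: ██···██
·█·██··
██·██··
··█·█··
···█·██
··██·██
gen 16: ·█·····
···█···
██···█·
███···█
······█
·███···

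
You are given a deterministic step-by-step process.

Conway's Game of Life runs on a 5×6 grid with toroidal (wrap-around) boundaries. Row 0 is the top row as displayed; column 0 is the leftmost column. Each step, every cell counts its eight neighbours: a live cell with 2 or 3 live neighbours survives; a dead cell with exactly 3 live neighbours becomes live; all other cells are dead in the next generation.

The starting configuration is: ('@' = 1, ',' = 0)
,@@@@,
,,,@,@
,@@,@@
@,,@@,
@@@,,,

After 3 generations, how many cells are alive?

8

k=0  ,@@@@,
,,,@,@
,@@,@@
@,,@@,
@@@,,,
k=1  ,,,,@@
,,,,,@
,@@,,,
,,,,@,
@,,,,,
k=2  @,,,@@
@,,,@@
,,,,,,
,@,,,,
,,,,@,
k=3  @,,@,,
@,,,@,
@,,,,@
,,,,,,
@,,,@,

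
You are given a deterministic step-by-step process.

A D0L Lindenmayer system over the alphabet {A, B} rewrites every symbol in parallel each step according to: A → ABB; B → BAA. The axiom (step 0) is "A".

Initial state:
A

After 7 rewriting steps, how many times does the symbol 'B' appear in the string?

1094

t=0: A
t=1: ABB
t=2: ABBBAABAA
t=3: ABBBAABAABAAABBABBBAAABBABB
t=4: ABBBAABAABAAABBABBBAAABBABBBAAABBABBABBBAABAAABBBAABAABAAABBABBABBBAABAAABBBAABAA
t=5: ABBBAABAABAAABBABBBAAABBABBBAAABBABBABBBAABAAABBBAABAABAAA…ABAAABBBAABAABAAABBABBBAAABBABBABBBAABAABAAABBABBBAAABBABB  (len 243)
t=6: ABBBAABAABAAABBABBBAAABBABBBAAABBABBABBBAABAAABBBAABAABAAA…BABBBAAABBABBABBBAABAAABBBAABAABAAABBABBABBBAABAAABBBAABAA  (len 729)
t=7: ABBBAABAABAAABBABBBAAABBABBBAAABBABBABBBAABAAABBBAABAABAAA…ABAAABBBAABAABAAABBABBBAAABBABBABBBAABAABAAABBABBBAAABBABB  (len 2187)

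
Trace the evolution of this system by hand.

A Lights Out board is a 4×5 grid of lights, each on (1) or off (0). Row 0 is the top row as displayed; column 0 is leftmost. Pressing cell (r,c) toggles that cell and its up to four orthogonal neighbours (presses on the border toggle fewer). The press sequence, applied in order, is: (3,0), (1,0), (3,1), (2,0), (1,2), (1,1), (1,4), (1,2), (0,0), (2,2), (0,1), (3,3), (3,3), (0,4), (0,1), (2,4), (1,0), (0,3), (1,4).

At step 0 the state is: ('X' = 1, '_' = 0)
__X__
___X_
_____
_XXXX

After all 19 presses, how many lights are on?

9

step 0: __X__
___X_
_____
_XXXX
step 1: __X__
___X_
X____
X_XXX
step 2: X_X__
XX_X_
_____
X_XXX
step 3: X_X__
XX_X_
_X___
_X_XX
step 4: X_X__
_X_X_
X____
XX_XX
step 5: X____
__X__
X_X__
XX_XX
step 6: XX___
XX___
XXX__
XX_XX
step 7: XX__X
XX_XX
XXX_X
XX_XX
step 8: XXX_X
X_X_X
XX__X
XX_XX
step 9: __X_X
__X_X
XX__X
XX_XX
step 10: __X_X
____X
X_XXX
XXXXX
step 11: XX__X
_X__X
X_XXX
XXXXX
step 12: XX__X
_X__X
X_X_X
XX___
step 13: XX__X
_X__X
X_XXX
XXXXX
step 14: XX_X_
_X___
X_XXX
XXXXX
step 15: __XX_
_____
X_XXX
XXXXX
step 16: __XX_
____X
X_X__
XXXX_
step 17: X_XX_
XX__X
__X__
XXXX_
step 18: X___X
XX_XX
__X__
XXXX_
step 19: X____
XX___
__X_X
XXXX_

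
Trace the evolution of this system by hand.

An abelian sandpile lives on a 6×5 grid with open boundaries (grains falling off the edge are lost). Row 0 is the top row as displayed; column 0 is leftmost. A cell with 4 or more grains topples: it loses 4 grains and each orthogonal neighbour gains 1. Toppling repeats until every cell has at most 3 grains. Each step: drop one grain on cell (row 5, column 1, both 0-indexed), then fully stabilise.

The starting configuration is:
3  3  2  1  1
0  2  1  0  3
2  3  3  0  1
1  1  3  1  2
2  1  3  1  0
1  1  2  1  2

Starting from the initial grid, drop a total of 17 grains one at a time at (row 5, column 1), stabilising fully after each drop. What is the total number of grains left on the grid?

[0] 3  3  2  1  1
0  2  1  0  3
2  3  3  0  1
1  1  3  1  2
2  1  3  1  0
1  1  2  1  2
[1] 3  3  2  1  1
0  2  1  0  3
2  3  3  0  1
1  1  3  1  2
2  1  3  1  0
1  2  2  1  2
[2] 3  3  2  1  1
0  2  1  0  3
2  3  3  0  1
1  1  3  1  2
2  1  3  1  0
1  3  2  1  2
[3] 3  3  2  1  1
0  2  1  0  3
2  3  3  0  1
1  1  3  1  2
2  2  3  1  0
2  0  3  1  2
[4] 3  3  2  1  1
0  2  1  0  3
2  3  3  0  1
1  1  3  1  2
2  2  3  1  0
2  1  3  1  2
[5] 3  3  2  1  1
0  2  1  0  3
2  3  3  0  1
1  1  3  1  2
2  2  3  1  0
2  2  3  1  2
[6] 3  3  2  1  1
0  2  1  0  3
2  3  3  0  1
1  1  3  1  2
2  2  3  1  0
2  3  3  1  2
[7] 3  3  2  1  1
0  3  2  0  3
3  1  1  1  1
2  0  2  2  2
3  1  2  2  0
3  2  1  2  2
[8] 3  3  2  1  1
0  3  2  0  3
3  1  1  1  1
2  0  2  2  2
3  1  2  2  0
3  3  1  2  2
[9] 3  3  2  1  1
0  3  2  0  3
3  1  1  1  1
3  0  2  2  2
0  3  2  2  0
1  1  2  2  2
[10] 3  3  2  1  1
0  3  2  0  3
3  1  1  1  1
3  0  2  2  2
0  3  2  2  0
1  2  2  2  2
[11] 3  3  2  1  1
0  3  2  0  3
3  1  1  1  1
3  0  2  2  2
0  3  2  2  0
1  3  2  2  2
[12] 3  3  2  1  1
0  3  2  0  3
3  1  1  1  1
3  1  2  2  2
1  0  3  2  0
2  1  3  2  2
[13] 3  3  2  1  1
0  3  2  0  3
3  1  1  1  1
3  1  2  2  2
1  0  3  2  0
2  2  3  2  2
[14] 3  3  2  1  1
0  3  2  0  3
3  1  1  1  1
3  1  2  2  2
1  0  3  2  0
2  3  3  2  2
[15] 3  3  2  1  1
0  3  2  0  3
3  1  1  1  1
3  1  3  2  2
1  2  0  3  0
3  1  1  3  2
[16] 3  3  2  1  1
0  3  2  0  3
3  1  1  1  1
3  1  3  2  2
1  2  0  3  0
3  2  1  3  2
[17] 3  3  2  1  1
0  3  2  0  3
3  1  1  1  1
3  1  3  2  2
1  2  0  3  0
3  3  1  3  2

54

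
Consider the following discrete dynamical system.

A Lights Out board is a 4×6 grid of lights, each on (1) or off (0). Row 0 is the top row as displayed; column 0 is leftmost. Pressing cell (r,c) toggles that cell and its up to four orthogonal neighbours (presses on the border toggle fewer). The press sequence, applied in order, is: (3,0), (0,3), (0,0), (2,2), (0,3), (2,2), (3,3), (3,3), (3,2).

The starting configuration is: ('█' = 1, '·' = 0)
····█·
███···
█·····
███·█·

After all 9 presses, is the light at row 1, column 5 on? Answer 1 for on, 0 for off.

0

[0] ····█·
███···
█·····
███·█·
[1] ····█·
███···
······
··█·█·
[2] ··██··
████··
······
··█·█·
[3] ████··
·███··
······
··█·█·
[4] ████··
·█·█··
·███··
····█·
[5] ██··█·
·█····
·███··
····█·
[6] ██··█·
·██···
······
··█·█·
[7] ██··█·
·██···
···█··
···█··
[8] ██··█·
·██···
······
··█·█·
[9] ██··█·
·██···
··█···
·█·██·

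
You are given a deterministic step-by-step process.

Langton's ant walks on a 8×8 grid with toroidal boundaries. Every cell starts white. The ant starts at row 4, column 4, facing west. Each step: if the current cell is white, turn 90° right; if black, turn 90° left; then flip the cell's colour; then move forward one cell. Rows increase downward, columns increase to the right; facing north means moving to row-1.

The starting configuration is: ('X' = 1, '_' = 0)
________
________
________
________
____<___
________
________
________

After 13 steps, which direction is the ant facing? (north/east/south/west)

north

t=0: ________
________
________
________
____<___
________
________
________
t=1: ________
________
________
____^___
____X___
________
________
________
t=2: ________
________
________
____X>__
____X___
________
________
________
t=3: ________
________
________
____XX__
____Xv__
________
________
________
t=4: ________
________
________
____XX__
____<X__
________
________
________
t=5: ________
________
________
____XX__
_____X__
____v___
________
________
t=6: ________
________
________
____XX__
_____X__
___<X___
________
________
t=7: ________
________
________
____XX__
___^_X__
___XX___
________
________
t=8: ________
________
________
____XX__
___X>X__
___XX___
________
________
t=9: ________
________
________
____XX__
___XXX__
___Xv___
________
________
t=10: ________
________
________
____XX__
___XXX__
___X_>__
________
________
t=11: ________
________
________
____XX__
___XXX__
___X_X__
_____v__
________
t=12: ________
________
________
____XX__
___XXX__
___X_X__
____<X__
________
t=13: ________
________
________
____XX__
___XXX__
___X^X__
____XX__
________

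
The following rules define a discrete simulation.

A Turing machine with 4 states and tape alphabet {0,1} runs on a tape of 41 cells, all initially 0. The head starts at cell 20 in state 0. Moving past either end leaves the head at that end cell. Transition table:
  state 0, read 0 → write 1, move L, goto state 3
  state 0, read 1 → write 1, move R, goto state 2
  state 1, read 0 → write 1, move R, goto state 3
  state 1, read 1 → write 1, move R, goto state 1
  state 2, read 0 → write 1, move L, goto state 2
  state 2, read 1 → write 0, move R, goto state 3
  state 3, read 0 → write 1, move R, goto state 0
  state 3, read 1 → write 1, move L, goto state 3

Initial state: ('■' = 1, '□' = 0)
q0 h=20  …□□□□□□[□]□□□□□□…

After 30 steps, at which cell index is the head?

26

step 0: q0 h=20  …□□□□□□[□]□□□□□□…
step 1: q3 h=19  …□□□□□□[□]■□□□□□…
step 2: q0 h=20  …□□□□□■[■]□□□□□□…
step 3: q2 h=21  …□□□□■■[□]□□□□□□…
step 4: q2 h=20  …□□□□□■[■]■□□□□□…
step 5: q3 h=21  …□□□□■□[■]□□□□□□…
step 6: q3 h=20  …□□□□□■[□]■□□□□□…
step 7: q0 h=21  …□□□□■■[■]□□□□□□…
step 8: q2 h=22  …□□□■■■[□]□□□□□□…
step 9: q2 h=21  …□□□□■■[■]■□□□□□…
step 10: q3 h=22  …□□□■■□[■]□□□□□□…
step 11: q3 h=21  …□□□□■■[□]■□□□□□…
step 12: q0 h=22  …□□□■■■[■]□□□□□□…
step 13: q2 h=23  …□□■■■■[□]□□□□□□…
step 14: q2 h=22  …□□□■■■[■]■□□□□□…
step 15: q3 h=23  …□□■■■□[■]□□□□□□…
step 16: q3 h=22  …□□□■■■[□]■□□□□□…
step 17: q0 h=23  …□□■■■■[■]□□□□□□…
step 18: q2 h=24  …□■■■■■[□]□□□□□□…
step 19: q2 h=23  …□□■■■■[■]■□□□□□…
step 20: q3 h=24  …□■■■■□[■]□□□□□□…
step 21: q3 h=23  …□□■■■■[□]■□□□□□…
step 22: q0 h=24  …□■■■■■[■]□□□□□□…
step 23: q2 h=25  …■■■■■■[□]□□□□□□…
step 24: q2 h=24  …□■■■■■[■]■□□□□□…
step 25: q3 h=25  …■■■■■□[■]□□□□□□…
step 26: q3 h=24  …□■■■■■[□]■□□□□□…
step 27: q0 h=25  …■■■■■■[■]□□□□□□…
step 28: q2 h=26  …■■■■■■[□]□□□□□□…
step 29: q2 h=25  …■■■■■■[■]■□□□□□…
step 30: q3 h=26  …■■■■■□[■]□□□□□□…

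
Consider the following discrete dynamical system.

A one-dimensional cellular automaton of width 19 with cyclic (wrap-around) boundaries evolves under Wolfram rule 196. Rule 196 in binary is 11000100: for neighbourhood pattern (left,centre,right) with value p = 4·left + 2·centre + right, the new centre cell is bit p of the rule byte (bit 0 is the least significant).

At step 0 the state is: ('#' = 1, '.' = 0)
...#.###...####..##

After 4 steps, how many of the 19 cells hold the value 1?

4

0) ...#.###...####..##
1) ...#..##....###...#
2) ...#...#.....##...#
3) ...#...#......#...#
4) ...#...#......#...#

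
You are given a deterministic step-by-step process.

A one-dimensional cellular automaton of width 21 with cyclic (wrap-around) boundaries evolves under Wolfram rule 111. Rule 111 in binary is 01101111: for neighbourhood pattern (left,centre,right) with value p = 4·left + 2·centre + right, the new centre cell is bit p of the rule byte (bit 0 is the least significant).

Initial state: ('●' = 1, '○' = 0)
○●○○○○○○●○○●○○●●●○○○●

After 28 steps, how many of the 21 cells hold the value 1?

14

step 0: ○●○○○○○○●○○●○○●●●○○○●
step 1: ●●○●●●●●●○●●○●●○●○●●●
step 2: ○●●●○○○○●●●●●●●●●●●○○
step 3: ●●○●○●●●●○○○○○○○○○●○●
step 4: ○●●●●●○○●○●●●●●●●●●●●
step 5: ●●○○○●○●●●●○○○○○○○○○●
step 6: ○●○●●●●●○○●○●●●●●●●●●
step 7: ●●●●○○○●○●●●●○○○○○○○●
step 8: ○○○●○●●●●●○○●○●●●●●●●
step 9: ○●●●●●○○○●○●●●●○○○○○●
step 10: ●●○○○●○●●●●●○○●○●●●●●
step 11: ○●○●●●●●○○○●○●●●●○○○○
step 12: ●●●●○○○●○●●●●●○○●○●●●
step 13: ○○○●○●●●●●○○○●○●●●●○○
step 14: ●●●●●●○○○●○●●●●●○○●○●
step 15: ○○○○○●○●●●●●○○○●○●●●●
step 16: ○●●●●●●●○○○●○●●●●●○○●
step 17: ●●○○○○○●○●●●●●○○○●○●●
step 18: ○●○●●●●●●●○○○●○●●●●●○
step 19: ●●●●○○○○○●○●●●●●○○○●○
step 20: ●○○●○●●●●●●●○○○●○●●●●
step 21: ●○●●●●○○○○○●○●●●●●○○○
step 22: ●●●○○●○●●●●●●●○○○●○●●
step 23: ○○●○●●●●○○○○○●○●●●●●○
step 24: ●●●●●○○●○●●●●●●●○○○●○
step 25: ●○○○●○●●●●○○○○○●○●●●●
step 26: ●○●●●●●○○●○●●●●●●●○○○
step 27: ●●●○○○●○●●●●○○○○○●○●●
step 28: ○○●○●●●●●○○●○●●●●●●●○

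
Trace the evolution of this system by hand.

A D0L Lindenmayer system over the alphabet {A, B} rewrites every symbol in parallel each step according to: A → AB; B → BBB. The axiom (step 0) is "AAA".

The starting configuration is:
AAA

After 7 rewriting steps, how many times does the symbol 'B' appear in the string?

0) AAA
1) ABABAB
2) ABBBBABBBBABBBB
3) ABBBBBBBBBBBBBABBBBBBBBBBBBBABBBBBBBBBBBBB
4) ABBBBBBBBBBBBBBBBBBBBBBBBBBBBBBBBBBBBBBBBABBBBBBBBBBBBBBBB…BBBBBBBBBBBBBBBBBABBBBBBBBBBBBBBBBBBBBBBBBBBBBBBBBBBBBBBBB  (len 123)
5) ABBBBBBBBBBBBBBBBBBBBBBBBBBBBBBBBBBBBBBBBBBBBBBBBBBBBBBBBB…BBBBBBBBBBBBBBBBBBBBBBBBBBBBBBBBBBBBBBBBBBBBBBBBBBBBBBBBBB  (len 366)
6) ABBBBBBBBBBBBBBBBBBBBBBBBBBBBBBBBBBBBBBBBBBBBBBBBBBBBBBBBB…BBBBBBBBBBBBBBBBBBBBBBBBBBBBBBBBBBBBBBBBBBBBBBBBBBBBBBBBBB  (len 1095)
7) ABBBBBBBBBBBBBBBBBBBBBBBBBBBBBBBBBBBBBBBBBBBBBBBBBBBBBBBBB…BBBBBBBBBBBBBBBBBBBBBBBBBBBBBBBBBBBBBBBBBBBBBBBBBBBBBBBBBB  (len 3282)

3279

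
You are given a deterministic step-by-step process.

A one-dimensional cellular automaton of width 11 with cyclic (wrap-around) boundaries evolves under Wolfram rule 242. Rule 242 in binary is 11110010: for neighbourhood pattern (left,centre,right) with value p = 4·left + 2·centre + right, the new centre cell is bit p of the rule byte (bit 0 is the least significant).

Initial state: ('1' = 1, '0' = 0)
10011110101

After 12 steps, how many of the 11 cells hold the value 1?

8

[0] 10011110101
[1] 11101111010
[2] 01110111101
[3] 10111011110
[4] 01011101111
[5] 10101110111
[6] 11010111011
[7] 11101011101
[8] 11110101110
[9] 01111010111
[10] 10111101011
[11] 11011110101
[12] 11101111010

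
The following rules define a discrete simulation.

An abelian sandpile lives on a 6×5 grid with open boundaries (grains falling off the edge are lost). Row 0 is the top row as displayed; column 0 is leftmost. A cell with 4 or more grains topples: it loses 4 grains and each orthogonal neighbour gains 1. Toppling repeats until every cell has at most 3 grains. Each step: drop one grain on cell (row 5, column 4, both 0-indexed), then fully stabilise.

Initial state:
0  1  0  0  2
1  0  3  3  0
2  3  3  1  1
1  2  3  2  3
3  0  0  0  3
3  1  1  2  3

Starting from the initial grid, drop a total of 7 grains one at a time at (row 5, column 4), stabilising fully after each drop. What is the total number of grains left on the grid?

k=0  0  1  0  0  2
1  0  3  3  0
2  3  3  1  1
1  2  3  2  3
3  0  0  0  3
3  1  1  2  3
k=1  0  1  0  0  2
1  0  3  3  0
2  3  3  1  2
1  2  3  3  0
3  0  0  1  1
3  1  1  3  1
k=2  0  1  0  0  2
1  0  3  3  0
2  3  3  1  2
1  2  3  3  0
3  0  0  1  1
3  1  1  3  2
k=3  0  1  0  0  2
1  0  3  3  0
2  3  3  1  2
1  2  3  3  0
3  0  0  1  1
3  1  1  3  3
k=4  0  1  0  0  2
1  0  3  3  0
2  3  3  1  2
1  2  3  3  0
3  0  0  2  2
3  1  2  0  1
k=5  0  1  0  0  2
1  0  3  3  0
2  3  3  1  2
1  2  3  3  0
3  0  0  2  2
3  1  2  0  2
k=6  0  1  0  0  2
1  0  3  3  0
2  3  3  1  2
1  2  3  3  0
3  0  0  2  2
3  1  2  0  3
k=7  0  1  0  0  2
1  0  3  3  0
2  3  3  1  2
1  2  3  3  0
3  0  0  2  3
3  1  2  1  0

45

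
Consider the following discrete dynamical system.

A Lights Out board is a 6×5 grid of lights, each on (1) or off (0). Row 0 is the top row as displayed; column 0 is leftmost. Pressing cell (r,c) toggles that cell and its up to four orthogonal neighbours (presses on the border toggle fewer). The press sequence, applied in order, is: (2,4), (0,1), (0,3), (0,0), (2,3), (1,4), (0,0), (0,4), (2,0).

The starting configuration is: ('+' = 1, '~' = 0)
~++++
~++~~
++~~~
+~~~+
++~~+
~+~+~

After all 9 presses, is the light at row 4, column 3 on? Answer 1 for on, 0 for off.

0

t=0: ~++++
~++~~
++~~~
+~~~+
++~~+
~+~+~
t=1: ~++++
~++~+
++~++
+~~~~
++~~+
~+~+~
t=2: +~~++
~~+~+
++~++
+~~~~
++~~+
~+~+~
t=3: +~+~~
~~+++
++~++
+~~~~
++~~+
~+~+~
t=4: ~++~~
+~+++
++~++
+~~~~
++~~+
~+~+~
t=5: ~++~~
+~+~+
+++~~
+~~+~
++~~+
~+~+~
t=6: ~++~+
+~++~
+++~+
+~~+~
++~~+
~+~+~
t=7: +~+~+
~~++~
+++~+
+~~+~
++~~+
~+~+~
t=8: +~++~
~~+++
+++~+
+~~+~
++~~+
~+~+~
t=9: +~++~
+~+++
~~+~+
~~~+~
++~~+
~+~+~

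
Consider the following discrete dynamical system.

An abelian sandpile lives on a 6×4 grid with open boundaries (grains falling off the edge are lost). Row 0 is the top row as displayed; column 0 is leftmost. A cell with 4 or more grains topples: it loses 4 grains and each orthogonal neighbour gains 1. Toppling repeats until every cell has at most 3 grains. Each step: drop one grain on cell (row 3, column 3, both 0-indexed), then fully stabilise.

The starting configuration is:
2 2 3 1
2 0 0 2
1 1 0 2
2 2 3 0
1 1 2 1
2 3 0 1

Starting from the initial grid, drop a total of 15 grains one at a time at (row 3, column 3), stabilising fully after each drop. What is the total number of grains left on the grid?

[0] 2 2 3 1
2 0 0 2
1 1 0 2
2 2 3 0
1 1 2 1
2 3 0 1
[1] 2 2 3 1
2 0 0 2
1 1 0 2
2 2 3 1
1 1 2 1
2 3 0 1
[2] 2 2 3 1
2 0 0 2
1 1 0 2
2 2 3 2
1 1 2 1
2 3 0 1
[3] 2 2 3 1
2 0 0 2
1 1 0 2
2 2 3 3
1 1 2 1
2 3 0 1
[4] 2 2 3 1
2 0 0 2
1 1 1 3
2 3 0 1
1 1 3 2
2 3 0 1
[5] 2 2 3 1
2 0 0 2
1 1 1 3
2 3 0 2
1 1 3 2
2 3 0 1
[6] 2 2 3 1
2 0 0 2
1 1 1 3
2 3 0 3
1 1 3 2
2 3 0 1
[7] 2 2 3 1
2 0 0 3
1 1 2 0
2 3 1 1
1 1 3 3
2 3 0 1
[8] 2 2 3 1
2 0 0 3
1 1 2 0
2 3 1 2
1 1 3 3
2 3 0 1
[9] 2 2 3 1
2 0 0 3
1 1 2 0
2 3 1 3
1 1 3 3
2 3 0 1
[10] 2 2 3 1
2 0 0 3
1 1 2 1
2 3 3 1
1 2 0 1
2 3 1 2
[11] 2 2 3 1
2 0 0 3
1 1 2 1
2 3 3 2
1 2 0 1
2 3 1 2
[12] 2 2 3 1
2 0 0 3
1 1 2 1
2 3 3 3
1 2 0 1
2 3 1 2
[13] 2 2 3 1
2 0 0 3
1 2 3 2
3 0 1 1
1 3 1 2
2 3 1 2
[14] 2 2 3 1
2 0 0 3
1 2 3 2
3 0 1 2
1 3 1 2
2 3 1 2
[15] 2 2 3 1
2 0 0 3
1 2 3 2
3 0 1 3
1 3 1 2
2 3 1 2

43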